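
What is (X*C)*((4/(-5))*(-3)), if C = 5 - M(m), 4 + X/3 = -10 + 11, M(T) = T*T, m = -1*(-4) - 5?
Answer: -432/5 ≈ -86.400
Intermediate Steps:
m = -1 (m = 4 - 5 = -1)
M(T) = T²
X = -9 (X = -12 + 3*(-10 + 11) = -12 + 3*1 = -12 + 3 = -9)
C = 4 (C = 5 - 1*(-1)² = 5 - 1*1 = 5 - 1 = 4)
(X*C)*((4/(-5))*(-3)) = (-9*4)*((4/(-5))*(-3)) = -36*4*(-⅕)*(-3) = -(-144)*(-3)/5 = -36*12/5 = -432/5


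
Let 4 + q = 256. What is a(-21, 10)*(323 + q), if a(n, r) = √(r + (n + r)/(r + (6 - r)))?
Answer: 4025*√6/6 ≈ 1643.2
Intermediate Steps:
a(n, r) = √(n/6 + 7*r/6) (a(n, r) = √(r + (n + r)/6) = √(r + (n + r)*(⅙)) = √(r + (n/6 + r/6)) = √(n/6 + 7*r/6))
q = 252 (q = -4 + 256 = 252)
a(-21, 10)*(323 + q) = (√(6*(-21) + 42*10)/6)*(323 + 252) = (√(-126 + 420)/6)*575 = (√294/6)*575 = ((7*√6)/6)*575 = (7*√6/6)*575 = 4025*√6/6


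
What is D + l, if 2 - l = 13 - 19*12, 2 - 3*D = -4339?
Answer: 1664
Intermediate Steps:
D = 1447 (D = 2/3 - 1/3*(-4339) = 2/3 + 4339/3 = 1447)
l = 217 (l = 2 - (13 - 19*12) = 2 - (13 - 228) = 2 - 1*(-215) = 2 + 215 = 217)
D + l = 1447 + 217 = 1664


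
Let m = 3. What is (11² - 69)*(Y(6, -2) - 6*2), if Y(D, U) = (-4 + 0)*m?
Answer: -1248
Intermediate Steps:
Y(D, U) = -12 (Y(D, U) = (-4 + 0)*3 = -4*3 = -12)
(11² - 69)*(Y(6, -2) - 6*2) = (11² - 69)*(-12 - 6*2) = (121 - 69)*(-12 - 12) = 52*(-24) = -1248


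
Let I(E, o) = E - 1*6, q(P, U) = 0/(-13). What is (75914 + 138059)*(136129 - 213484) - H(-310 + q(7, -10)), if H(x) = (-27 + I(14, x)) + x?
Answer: -16551881086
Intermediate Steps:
q(P, U) = 0 (q(P, U) = 0*(-1/13) = 0)
I(E, o) = -6 + E (I(E, o) = E - 6 = -6 + E)
H(x) = -19 + x (H(x) = (-27 + (-6 + 14)) + x = (-27 + 8) + x = -19 + x)
(75914 + 138059)*(136129 - 213484) - H(-310 + q(7, -10)) = (75914 + 138059)*(136129 - 213484) - (-19 + (-310 + 0)) = 213973*(-77355) - (-19 - 310) = -16551881415 - 1*(-329) = -16551881415 + 329 = -16551881086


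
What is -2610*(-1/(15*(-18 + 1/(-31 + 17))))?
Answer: -2436/253 ≈ -9.6285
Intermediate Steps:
-2610*(-1/(15*(-18 + 1/(-31 + 17)))) = -2610*(-1/(15*(-18 + 1/(-14)))) = -2610*(-1/(15*(-18 - 1/14))) = -2610/((-253/14*(-15))) = -2610/3795/14 = -2610*14/3795 = -2436/253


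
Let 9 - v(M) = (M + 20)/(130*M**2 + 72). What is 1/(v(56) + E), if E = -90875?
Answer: -101938/9262698327 ≈ -1.1005e-5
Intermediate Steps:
v(M) = 9 - (20 + M)/(72 + 130*M**2) (v(M) = 9 - (M + 20)/(130*M**2 + 72) = 9 - (20 + M)/(72 + 130*M**2))
1/(v(56) + E) = 1/((628 - 1*56 + 1170*56**2)/(2*(36 + 65*56**2)) - 90875) = 1/((628 - 56 + 1170*3136)/(2*(36 + 65*3136)) - 90875) = 1/((628 - 56 + 3669120)/(2*(36 + 203840)) - 90875) = 1/((1/2)*3669692/203876 - 90875) = 1/((1/2)*(1/203876)*3669692 - 90875) = 1/(917423/101938 - 90875) = 1/(-9262698327/101938) = -101938/9262698327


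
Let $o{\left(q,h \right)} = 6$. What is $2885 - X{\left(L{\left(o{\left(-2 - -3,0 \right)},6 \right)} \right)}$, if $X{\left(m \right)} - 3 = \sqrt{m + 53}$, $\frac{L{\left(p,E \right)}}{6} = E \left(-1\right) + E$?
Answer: $2882 - \sqrt{53} \approx 2874.7$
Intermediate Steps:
$L{\left(p,E \right)} = 0$ ($L{\left(p,E \right)} = 6 \left(E \left(-1\right) + E\right) = 6 \left(- E + E\right) = 6 \cdot 0 = 0$)
$X{\left(m \right)} = 3 + \sqrt{53 + m}$ ($X{\left(m \right)} = 3 + \sqrt{m + 53} = 3 + \sqrt{53 + m}$)
$2885 - X{\left(L{\left(o{\left(-2 - -3,0 \right)},6 \right)} \right)} = 2885 - \left(3 + \sqrt{53 + 0}\right) = 2885 - \left(3 + \sqrt{53}\right) = 2882 - \sqrt{53}$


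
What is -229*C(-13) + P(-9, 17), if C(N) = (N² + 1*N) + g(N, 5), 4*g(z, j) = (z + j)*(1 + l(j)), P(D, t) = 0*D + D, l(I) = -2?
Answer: -36191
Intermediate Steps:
P(D, t) = D (P(D, t) = 0 + D = D)
g(z, j) = -j/4 - z/4 (g(z, j) = ((z + j)*(1 - 2))/4 = ((j + z)*(-1))/4 = (-j - z)/4 = -j/4 - z/4)
C(N) = -5/4 + N² + 3*N/4 (C(N) = (N² + 1*N) + (-¼*5 - N/4) = (N² + N) + (-5/4 - N/4) = (N + N²) + (-5/4 - N/4) = -5/4 + N² + 3*N/4)
-229*C(-13) + P(-9, 17) = -229*(-5/4 + (-13)² + (¾)*(-13)) - 9 = -229*(-5/4 + 169 - 39/4) - 9 = -229*158 - 9 = -36182 - 9 = -36191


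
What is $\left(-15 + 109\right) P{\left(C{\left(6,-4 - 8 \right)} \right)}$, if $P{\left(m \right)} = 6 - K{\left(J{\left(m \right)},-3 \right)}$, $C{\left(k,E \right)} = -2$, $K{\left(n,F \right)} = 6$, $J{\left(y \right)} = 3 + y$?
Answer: $0$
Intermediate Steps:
$P{\left(m \right)} = 0$ ($P{\left(m \right)} = 6 - 6 = 0$)
$\left(-15 + 109\right) P{\left(C{\left(6,-4 - 8 \right)} \right)} = \left(-15 + 109\right) 0 = 94 \cdot 0 = 0$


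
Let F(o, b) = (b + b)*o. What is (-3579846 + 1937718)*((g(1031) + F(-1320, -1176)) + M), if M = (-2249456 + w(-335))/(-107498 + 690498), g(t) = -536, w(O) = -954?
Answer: -74293581173490588/14575 ≈ -5.0973e+12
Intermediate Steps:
F(o, b) = 2*b*o (F(o, b) = (2*b)*o = 2*b*o)
M = -225041/58300 (M = (-2249456 - 954)/(-107498 + 690498) = -2250410/583000 = -2250410*1/583000 = -225041/58300 ≈ -3.8601)
(-3579846 + 1937718)*((g(1031) + F(-1320, -1176)) + M) = (-3579846 + 1937718)*((-536 + 2*(-1176)*(-1320)) - 225041/58300) = -1642128*((-536 + 3104640) - 225041/58300) = -1642128*(3104104 - 225041/58300) = -1642128*180969038159/58300 = -74293581173490588/14575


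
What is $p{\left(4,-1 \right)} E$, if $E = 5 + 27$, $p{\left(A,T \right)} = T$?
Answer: $-32$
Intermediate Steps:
$E = 32$
$p{\left(4,-1 \right)} E = \left(-1\right) 32 = -32$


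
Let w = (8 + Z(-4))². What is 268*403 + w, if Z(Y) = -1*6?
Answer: 108008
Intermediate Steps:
Z(Y) = -6
w = 4 (w = (8 - 6)² = 2² = 4)
268*403 + w = 268*403 + 4 = 108004 + 4 = 108008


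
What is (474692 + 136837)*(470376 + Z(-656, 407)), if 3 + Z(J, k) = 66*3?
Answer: 287767813059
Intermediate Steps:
Z(J, k) = 195 (Z(J, k) = -3 + 66*3 = -3 + 198 = 195)
(474692 + 136837)*(470376 + Z(-656, 407)) = (474692 + 136837)*(470376 + 195) = 611529*470571 = 287767813059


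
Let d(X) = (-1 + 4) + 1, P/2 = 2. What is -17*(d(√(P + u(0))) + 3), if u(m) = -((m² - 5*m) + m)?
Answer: -119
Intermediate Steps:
P = 4 (P = 2*2 = 4)
u(m) = -m² + 4*m (u(m) = -(m² - 4*m) = -m² + 4*m)
d(X) = 4 (d(X) = 3 + 1 = 4)
-17*(d(√(P + u(0))) + 3) = -17*(4 + 3) = -17*7 = -119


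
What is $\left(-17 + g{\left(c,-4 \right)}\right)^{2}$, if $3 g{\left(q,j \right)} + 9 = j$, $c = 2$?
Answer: $\frac{4096}{9} \approx 455.11$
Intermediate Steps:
$g{\left(q,j \right)} = -3 + \frac{j}{3}$
$\left(-17 + g{\left(c,-4 \right)}\right)^{2} = \left(-17 + \left(-3 + \frac{1}{3} \left(-4\right)\right)\right)^{2} = \left(-17 - \frac{13}{3}\right)^{2} = \left(- \frac{64}{3}\right)^{2} = \frac{4096}{9}$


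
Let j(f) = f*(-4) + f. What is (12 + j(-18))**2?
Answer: 4356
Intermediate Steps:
j(f) = -3*f (j(f) = -4*f + f = -3*f)
(12 + j(-18))**2 = (12 - 3*(-18))**2 = (12 + 54)**2 = 66**2 = 4356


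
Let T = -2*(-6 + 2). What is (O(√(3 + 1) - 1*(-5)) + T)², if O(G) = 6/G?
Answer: 3844/49 ≈ 78.449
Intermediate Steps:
T = 8 (T = -2*(-4) = 8)
(O(√(3 + 1) - 1*(-5)) + T)² = (6/(√(3 + 1) - 1*(-5)) + 8)² = (6/(√4 + 5) + 8)² = (6/(2 + 5) + 8)² = (6/7 + 8)² = (62/7)² = 3844/49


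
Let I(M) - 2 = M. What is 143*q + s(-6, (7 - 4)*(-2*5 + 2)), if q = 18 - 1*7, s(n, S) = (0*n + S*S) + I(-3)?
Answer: 2148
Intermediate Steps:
I(M) = 2 + M
s(n, S) = -1 + S² (s(n, S) = (0*n + S*S) + (2 - 3) = (0 + S²) - 1 = S² - 1 = -1 + S²)
q = 11 (q = 18 - 7 = 11)
143*q + s(-6, (7 - 4)*(-2*5 + 2)) = 143*11 + (-1 + ((7 - 4)*(-2*5 + 2))²) = 1573 + (-1 + (3*(-10 + 2))²) = 1573 + (-1 + (3*(-8))²) = 1573 + (-1 + (-24)²) = 1573 + (-1 + 576) = 1573 + 575 = 2148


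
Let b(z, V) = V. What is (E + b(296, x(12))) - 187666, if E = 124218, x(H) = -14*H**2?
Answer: -65464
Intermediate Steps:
(E + b(296, x(12))) - 187666 = (124218 - 14*12**2) - 187666 = (124218 - 14*144) - 187666 = (124218 - 2016) - 187666 = 122202 - 187666 = -65464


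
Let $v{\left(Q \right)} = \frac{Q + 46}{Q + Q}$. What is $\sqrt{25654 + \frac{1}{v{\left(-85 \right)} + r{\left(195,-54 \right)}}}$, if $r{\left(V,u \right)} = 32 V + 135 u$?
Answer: $\frac{2 \sqrt{22695471931649}}{59487} \approx 160.17$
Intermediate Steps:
$v{\left(Q \right)} = \frac{46 + Q}{2 Q}$
$\sqrt{25654 + \frac{1}{v{\left(-85 \right)} + r{\left(195,-54 \right)}}} = \sqrt{25654 + \frac{1}{\frac{46 - 85}{2 \left(-85\right)} + \left(32 \cdot 195 + 135 \left(-54\right)\right)}} = \sqrt{25654 + \frac{1}{\frac{1}{2} \left(- \frac{1}{85}\right) \left(-39\right) + \left(6240 - 7290\right)}} = \sqrt{25654 + \frac{1}{\frac{39}{170} - 1050}} = \sqrt{25654 + \frac{1}{- \frac{178461}{170}}} = \sqrt{25654 - \frac{170}{178461}} = \sqrt{\frac{4578238324}{178461}} = \frac{2 \sqrt{22695471931649}}{59487}$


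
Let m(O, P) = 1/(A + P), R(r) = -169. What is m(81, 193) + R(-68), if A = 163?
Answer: -60163/356 ≈ -169.00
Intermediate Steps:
m(O, P) = 1/(163 + P)
m(81, 193) + R(-68) = 1/(163 + 193) - 169 = 1/356 - 169 = -60163/356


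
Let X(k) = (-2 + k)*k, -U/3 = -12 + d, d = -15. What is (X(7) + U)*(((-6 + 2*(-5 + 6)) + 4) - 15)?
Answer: -1740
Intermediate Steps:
U = 81 (U = -3*(-12 - 15) = -3*(-27) = 81)
X(k) = k*(-2 + k)
(X(7) + U)*(((-6 + 2*(-5 + 6)) + 4) - 15) = (7*(-2 + 7) + 81)*(((-6 + 2*(-5 + 6)) + 4) - 15) = (7*5 + 81)*(((-6 + 2*1) + 4) - 15) = (35 + 81)*(((-6 + 2) + 4) - 15) = 116*((-4 + 4) - 15) = 116*(0 - 15) = 116*(-15) = -1740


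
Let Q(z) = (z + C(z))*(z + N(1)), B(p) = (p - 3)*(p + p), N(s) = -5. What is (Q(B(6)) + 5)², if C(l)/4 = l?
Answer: 31192225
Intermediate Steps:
C(l) = 4*l
B(p) = 2*p*(-3 + p) (B(p) = (-3 + p)*(2*p) = 2*p*(-3 + p))
Q(z) = 5*z*(-5 + z) (Q(z) = (z + 4*z)*(z - 5) = (5*z)*(-5 + z) = 5*z*(-5 + z))
(Q(B(6)) + 5)² = (5*(2*6*(-3 + 6))*(-5 + 2*6*(-3 + 6)) + 5)² = (5*(2*6*3)*(-5 + 2*6*3) + 5)² = (5*36*(-5 + 36) + 5)² = (5*36*31 + 5)² = (5580 + 5)² = 5585² = 31192225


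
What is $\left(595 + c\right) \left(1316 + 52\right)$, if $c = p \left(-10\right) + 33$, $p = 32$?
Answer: $421344$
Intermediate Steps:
$c = -287$ ($c = 32 \left(-10\right) + 33 = -320 + 33 = -287$)
$\left(595 + c\right) \left(1316 + 52\right) = \left(595 - 287\right) \left(1316 + 52\right) = 308 \cdot 1368 = 421344$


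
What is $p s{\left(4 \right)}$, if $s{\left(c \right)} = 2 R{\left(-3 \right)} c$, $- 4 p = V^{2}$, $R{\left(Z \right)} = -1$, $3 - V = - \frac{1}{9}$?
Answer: $\frac{1568}{81} \approx 19.358$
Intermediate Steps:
$V = \frac{28}{9}$ ($V = 3 - - \frac{1}{9} = 3 + \frac{1}{9} = \frac{28}{9} \approx 3.1111$)
$p = - \frac{196}{81}$ ($p = - \frac{\left(\frac{28}{9}\right)^{2}}{4} = \left(- \frac{1}{4}\right) \frac{784}{81} = - \frac{196}{81} \approx -2.4198$)
$s{\left(c \right)} = - 2 c$ ($s{\left(c \right)} = 2 \left(-1\right) c = - 2 c$)
$p s{\left(4 \right)} = - \frac{196 \left(\left(-2\right) 4\right)}{81} = \left(- \frac{196}{81}\right) \left(-8\right) = \frac{1568}{81}$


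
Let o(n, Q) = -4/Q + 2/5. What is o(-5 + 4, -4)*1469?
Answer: 10283/5 ≈ 2056.6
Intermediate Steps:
o(n, Q) = ⅖ - 4/Q (o(n, Q) = -4/Q + 2*(⅕) = -4/Q + ⅖ = ⅖ - 4/Q)
o(-5 + 4, -4)*1469 = (⅖ - 4/(-4))*1469 = (⅖ - 4*(-¼))*1469 = (⅖ + 1)*1469 = (7/5)*1469 = 10283/5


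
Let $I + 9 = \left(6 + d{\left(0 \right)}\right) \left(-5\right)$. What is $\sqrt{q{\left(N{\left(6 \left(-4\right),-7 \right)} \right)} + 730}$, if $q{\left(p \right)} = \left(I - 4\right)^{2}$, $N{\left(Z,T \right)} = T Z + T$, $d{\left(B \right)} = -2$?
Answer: $\sqrt{1819} \approx 42.65$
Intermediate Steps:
$I = -29$ ($I = -9 + \left(6 - 2\right) \left(-5\right) = -9 + 4 \left(-5\right) = -9 - 20 = -29$)
$N{\left(Z,T \right)} = T + T Z$
$q{\left(p \right)} = 1089$ ($q{\left(p \right)} = \left(-29 - 4\right)^{2} = \left(-33\right)^{2} = 1089$)
$\sqrt{q{\left(N{\left(6 \left(-4\right),-7 \right)} \right)} + 730} = \sqrt{1089 + 730} = \sqrt{1819}$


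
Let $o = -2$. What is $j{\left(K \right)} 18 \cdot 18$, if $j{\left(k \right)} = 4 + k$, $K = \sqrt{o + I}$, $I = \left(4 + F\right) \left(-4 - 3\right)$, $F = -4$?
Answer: $1296 + 324 i \sqrt{2} \approx 1296.0 + 458.21 i$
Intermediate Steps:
$I = 0$ ($I = \left(4 - 4\right) \left(-4 - 3\right) = 0 \left(-7\right) = 0$)
$K = i \sqrt{2}$ ($K = \sqrt{-2 + 0} = \sqrt{-2} = i \sqrt{2} \approx 1.4142 i$)
$j{\left(K \right)} 18 \cdot 18 = \left(4 + i \sqrt{2}\right) 18 \cdot 18 = \left(72 + 18 i \sqrt{2}\right) 18 = 1296 + 324 i \sqrt{2}$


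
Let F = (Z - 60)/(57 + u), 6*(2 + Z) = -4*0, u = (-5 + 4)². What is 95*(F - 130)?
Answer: -361095/29 ≈ -12452.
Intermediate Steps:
u = 1 (u = (-1)² = 1)
Z = -2 (Z = -2 + (-4*0)/6 = -2 + (⅙)*0 = -2 + 0 = -2)
F = -31/29 (F = (-2 - 60)/(57 + 1) = -62/58 = -62*1/58 = -31/29 ≈ -1.0690)
95*(F - 130) = 95*(-31/29 - 130) = 95*(-3801/29) = -361095/29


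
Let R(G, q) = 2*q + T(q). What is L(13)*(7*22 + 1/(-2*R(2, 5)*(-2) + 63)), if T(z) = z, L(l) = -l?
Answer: -246259/123 ≈ -2002.1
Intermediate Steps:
R(G, q) = 3*q (R(G, q) = 2*q + q = 3*q)
L(13)*(7*22 + 1/(-2*R(2, 5)*(-2) + 63)) = (-1*13)*(7*22 + 1/(-6*5*(-2) + 63)) = -13*(154 + 1/(-2*15*(-2) + 63)) = -13*(154 + 1/(-30*(-2) + 63)) = -13*(154 + 1/(60 + 63)) = -13*(154 + 1/123) = -13*18943/123 = -246259/123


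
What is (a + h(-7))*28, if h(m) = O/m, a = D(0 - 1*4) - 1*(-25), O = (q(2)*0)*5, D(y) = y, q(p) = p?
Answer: 588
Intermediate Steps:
O = 0 (O = (2*0)*5 = 0*5 = 0)
a = 21 (a = (0 - 1*4) - 1*(-25) = (0 - 4) + 25 = -4 + 25 = 21)
h(m) = 0 (h(m) = 0/m = 0)
(a + h(-7))*28 = (21 + 0)*28 = 21*28 = 588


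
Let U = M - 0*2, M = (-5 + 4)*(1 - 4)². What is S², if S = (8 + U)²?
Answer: 1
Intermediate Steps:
M = -9 (M = -1*(-3)² = -1*9 = -9)
U = -9 (U = -9 - 0*2 = -9 - 1*0 = -9 + 0 = -9)
S = 1 (S = (8 - 9)² = (-1)² = 1)
S² = 1² = 1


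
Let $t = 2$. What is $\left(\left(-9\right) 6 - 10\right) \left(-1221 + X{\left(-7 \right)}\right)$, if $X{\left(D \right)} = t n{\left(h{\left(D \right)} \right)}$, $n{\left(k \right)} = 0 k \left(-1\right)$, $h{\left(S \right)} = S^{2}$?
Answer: $78144$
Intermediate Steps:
$n{\left(k \right)} = 0$ ($n{\left(k \right)} = 0 \left(-1\right) = 0$)
$X{\left(D \right)} = 0$ ($X{\left(D \right)} = 2 \cdot 0 = 0$)
$\left(\left(-9\right) 6 - 10\right) \left(-1221 + X{\left(-7 \right)}\right) = \left(\left(-9\right) 6 - 10\right) \left(-1221 + 0\right) = \left(-54 - 10\right) \left(-1221\right) = \left(-64\right) \left(-1221\right) = 78144$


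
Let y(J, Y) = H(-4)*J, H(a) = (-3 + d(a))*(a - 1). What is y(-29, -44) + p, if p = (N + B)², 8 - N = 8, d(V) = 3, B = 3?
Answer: 9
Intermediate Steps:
N = 0 (N = 8 - 1*8 = 8 - 8 = 0)
H(a) = 0 (H(a) = (-3 + 3)*(a - 1) = 0*(-1 + a) = 0)
y(J, Y) = 0 (y(J, Y) = 0*J = 0)
p = 9 (p = (0 + 3)² = 3² = 9)
y(-29, -44) + p = 0 + 9 = 9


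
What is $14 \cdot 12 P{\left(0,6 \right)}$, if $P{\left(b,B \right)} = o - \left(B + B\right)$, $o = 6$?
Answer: $-1008$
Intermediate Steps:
$P{\left(b,B \right)} = 6 - 2 B$ ($P{\left(b,B \right)} = 6 - \left(B + B\right) = 6 - 2 B$)
$14 \cdot 12 P{\left(0,6 \right)} = 14 \cdot 12 \left(6 - 12\right) = 168 \left(6 - 12\right) = 168 \left(-6\right) = -1008$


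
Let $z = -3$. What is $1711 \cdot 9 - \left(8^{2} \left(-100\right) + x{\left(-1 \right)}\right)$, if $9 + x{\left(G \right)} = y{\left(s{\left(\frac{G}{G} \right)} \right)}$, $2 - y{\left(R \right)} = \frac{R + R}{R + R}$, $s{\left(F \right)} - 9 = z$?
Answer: $21807$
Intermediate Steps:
$s{\left(F \right)} = 6$ ($s{\left(F \right)} = 9 - 3 = 6$)
$y{\left(R \right)} = 1$ ($y{\left(R \right)} = 2 - \frac{R + R}{R + R} = 2 - \frac{2 R}{2 R} = 2 - 2 R \frac{1}{2 R} = 2 - 1 = 1$)
$x{\left(G \right)} = -8$ ($x{\left(G \right)} = -9 + 1 = -8$)
$1711 \cdot 9 - \left(8^{2} \left(-100\right) + x{\left(-1 \right)}\right) = 1711 \cdot 9 - \left(8^{2} \left(-100\right) - 8\right) = 15399 - \left(64 \left(-100\right) - 8\right) = 15399 - \left(-6400 - 8\right) = 15399 - -6408 = 15399 + 6408 = 21807$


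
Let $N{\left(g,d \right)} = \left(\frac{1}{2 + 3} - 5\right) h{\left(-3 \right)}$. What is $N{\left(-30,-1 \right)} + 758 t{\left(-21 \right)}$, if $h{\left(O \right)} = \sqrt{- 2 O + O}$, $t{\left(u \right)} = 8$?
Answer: $6064 - \frac{24 \sqrt{3}}{5} \approx 6055.7$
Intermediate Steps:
$h{\left(O \right)} = \sqrt{- O}$
$N{\left(g,d \right)} = - \frac{24 \sqrt{3}}{5}$ ($N{\left(g,d \right)} = \left(\frac{1}{2 + 3} - 5\right) \sqrt{\left(-1\right) \left(-3\right)} = \left(\frac{1}{5} - 5\right) \sqrt{3} = - \frac{24 \sqrt{3}}{5}$)
$N{\left(-30,-1 \right)} + 758 t{\left(-21 \right)} = - \frac{24 \sqrt{3}}{5} + 758 \cdot 8 = - \frac{24 \sqrt{3}}{5} + 6064 = 6064 - \frac{24 \sqrt{3}}{5}$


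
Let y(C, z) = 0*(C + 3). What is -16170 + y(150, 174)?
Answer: -16170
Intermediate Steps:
y(C, z) = 0 (y(C, z) = 0*(3 + C) = 0)
-16170 + y(150, 174) = -16170 + 0 = -16170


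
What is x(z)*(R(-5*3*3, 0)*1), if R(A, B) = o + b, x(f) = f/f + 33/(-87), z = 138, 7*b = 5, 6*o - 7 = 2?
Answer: 279/203 ≈ 1.3744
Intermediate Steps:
o = 3/2 (o = 7/6 + (⅙)*2 = 7/6 + ⅓ = 3/2 ≈ 1.5000)
b = 5/7 (b = (⅐)*5 = 5/7 ≈ 0.71429)
x(f) = 18/29 (x(f) = 1 + 33*(-1/87) = 1 - 11/29 = 18/29)
R(A, B) = 31/14 (R(A, B) = 3/2 + 5/7 = 31/14)
x(z)*(R(-5*3*3, 0)*1) = 18*((31/14)*1)/29 = (18/29)*(31/14) = 279/203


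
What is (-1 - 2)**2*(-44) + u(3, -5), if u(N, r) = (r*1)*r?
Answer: -371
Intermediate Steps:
u(N, r) = r**2 (u(N, r) = r*r = r**2)
(-1 - 2)**2*(-44) + u(3, -5) = (-1 - 2)**2*(-44) + (-5)**2 = (-3)**2*(-44) + 25 = 9*(-44) + 25 = -396 + 25 = -371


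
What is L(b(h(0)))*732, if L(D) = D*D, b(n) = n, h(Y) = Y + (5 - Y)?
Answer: 18300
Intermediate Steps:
h(Y) = 5
L(D) = D**2
L(b(h(0)))*732 = 5**2*732 = 25*732 = 18300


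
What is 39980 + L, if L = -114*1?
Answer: 39866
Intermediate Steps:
L = -114
39980 + L = 39980 - 114 = 39866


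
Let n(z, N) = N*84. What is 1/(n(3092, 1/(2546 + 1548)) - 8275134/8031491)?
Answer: -16440462077/16601876676 ≈ -0.99028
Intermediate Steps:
n(z, N) = 84*N
1/(n(3092, 1/(2546 + 1548)) - 8275134/8031491) = 1/(84/(2546 + 1548) - 8275134/8031491) = 1/(84/4094 - 8275134*1/8031491) = 1/(84*(1/4094) - 8275134/8031491) = 1/(42/2047 - 8275134/8031491) = 1/(-16601876676/16440462077) = -16440462077/16601876676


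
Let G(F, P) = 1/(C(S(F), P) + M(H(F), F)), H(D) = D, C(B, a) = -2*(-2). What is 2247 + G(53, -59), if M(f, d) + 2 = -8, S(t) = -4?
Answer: 13481/6 ≈ 2246.8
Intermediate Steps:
C(B, a) = 4
M(f, d) = -10 (M(f, d) = -2 - 8 = -10)
G(F, P) = -⅙ (G(F, P) = 1/(4 - 10) = 1/(-6) = -⅙)
2247 + G(53, -59) = 2247 - ⅙ = 13481/6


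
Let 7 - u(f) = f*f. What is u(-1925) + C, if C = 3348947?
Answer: -356671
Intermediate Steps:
u(f) = 7 - f**2 (u(f) = 7 - f*f = 7 - f**2)
u(-1925) + C = (7 - 1*(-1925)**2) + 3348947 = (7 - 1*3705625) + 3348947 = (7 - 3705625) + 3348947 = -3705618 + 3348947 = -356671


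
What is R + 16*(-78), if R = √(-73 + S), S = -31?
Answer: -1248 + 2*I*√26 ≈ -1248.0 + 10.198*I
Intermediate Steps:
R = 2*I*√26 (R = √(-73 - 31) = √(-104) = 2*I*√26 ≈ 10.198*I)
R + 16*(-78) = 2*I*√26 + 16*(-78) = 2*I*√26 - 1248 = -1248 + 2*I*√26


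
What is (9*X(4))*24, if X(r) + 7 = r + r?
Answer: 216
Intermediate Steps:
X(r) = -7 + 2*r (X(r) = -7 + (r + r) = -7 + 2*r)
(9*X(4))*24 = (9*(-7 + 2*4))*24 = (9*(-7 + 8))*24 = (9*1)*24 = 9*24 = 216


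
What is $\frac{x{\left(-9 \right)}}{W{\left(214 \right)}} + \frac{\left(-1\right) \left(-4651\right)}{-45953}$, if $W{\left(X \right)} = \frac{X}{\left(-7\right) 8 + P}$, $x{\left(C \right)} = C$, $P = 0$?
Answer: $\frac{11082499}{4916971} \approx 2.2539$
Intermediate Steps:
$W{\left(X \right)} = - \frac{X}{56}$ ($W{\left(X \right)} = \frac{X}{\left(-7\right) 8 + 0} = \frac{X}{-56 + 0} = \frac{X}{-56} = X \left(- \frac{1}{56}\right) = - \frac{X}{56}$)
$\frac{x{\left(-9 \right)}}{W{\left(214 \right)}} + \frac{\left(-1\right) \left(-4651\right)}{-45953} = - \frac{9}{\left(- \frac{1}{56}\right) 214} + \frac{\left(-1\right) \left(-4651\right)}{-45953} = - \frac{9}{- \frac{107}{28}} + 4651 \left(- \frac{1}{45953}\right) = \left(-9\right) \left(- \frac{28}{107}\right) - \frac{4651}{45953} = \frac{252}{107} - \frac{4651}{45953} = \frac{11082499}{4916971}$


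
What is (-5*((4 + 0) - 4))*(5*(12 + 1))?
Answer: 0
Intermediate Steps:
(-5*((4 + 0) - 4))*(5*(12 + 1)) = (-5*(4 - 4))*(5*13) = -5*0*65 = 0*65 = 0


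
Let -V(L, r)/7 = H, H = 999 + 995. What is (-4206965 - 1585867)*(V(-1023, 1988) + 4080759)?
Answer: -23558294970432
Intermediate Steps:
H = 1994
V(L, r) = -13958 (V(L, r) = -7*1994 = -13958)
(-4206965 - 1585867)*(V(-1023, 1988) + 4080759) = (-4206965 - 1585867)*(-13958 + 4080759) = -5792832*4066801 = -23558294970432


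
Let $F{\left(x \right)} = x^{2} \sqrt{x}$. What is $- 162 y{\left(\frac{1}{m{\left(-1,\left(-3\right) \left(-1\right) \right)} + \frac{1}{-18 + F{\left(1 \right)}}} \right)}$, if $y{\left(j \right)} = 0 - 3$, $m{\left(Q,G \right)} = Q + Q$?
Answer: $486$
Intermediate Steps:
$F{\left(x \right)} = x^{\frac{5}{2}}$
$m{\left(Q,G \right)} = 2 Q$
$y{\left(j \right)} = -3$ ($y{\left(j \right)} = 0 - 3 = -3$)
$- 162 y{\left(\frac{1}{m{\left(-1,\left(-3\right) \left(-1\right) \right)} + \frac{1}{-18 + F{\left(1 \right)}}} \right)} = \left(-162\right) \left(-3\right) = 486$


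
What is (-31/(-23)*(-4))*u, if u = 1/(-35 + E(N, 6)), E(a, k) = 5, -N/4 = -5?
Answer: 62/345 ≈ 0.17971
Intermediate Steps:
N = 20 (N = -4*(-5) = 20)
u = -1/30 (u = 1/(-35 + 5) = 1/(-30) = -1/30 ≈ -0.033333)
(-31/(-23)*(-4))*u = (-31/(-23)*(-4))*(-1/30) = (-31*(-1/23)*(-4))*(-1/30) = ((31/23)*(-4))*(-1/30) = -124/23*(-1/30) = 62/345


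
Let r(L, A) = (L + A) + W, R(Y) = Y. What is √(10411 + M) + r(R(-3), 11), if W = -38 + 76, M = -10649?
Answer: 46 + I*√238 ≈ 46.0 + 15.427*I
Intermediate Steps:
W = 38
r(L, A) = 38 + A + L (r(L, A) = (L + A) + 38 = (A + L) + 38 = 38 + A + L)
√(10411 + M) + r(R(-3), 11) = √(10411 - 10649) + (38 + 11 - 3) = √(-238) + 46 = I*√238 + 46 = 46 + I*√238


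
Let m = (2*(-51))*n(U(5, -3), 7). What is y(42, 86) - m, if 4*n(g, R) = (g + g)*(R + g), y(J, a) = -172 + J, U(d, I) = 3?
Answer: 1400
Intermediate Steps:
n(g, R) = g*(R + g)/2 (n(g, R) = ((g + g)*(R + g))/4 = ((2*g)*(R + g))/4 = (2*g*(R + g))/4 = g*(R + g)/2)
m = -1530 (m = (2*(-51))*((½)*3*(7 + 3)) = -51*3*10 = -102*15 = -1530)
y(42, 86) - m = (-172 + 42) - 1*(-1530) = -130 + 1530 = 1400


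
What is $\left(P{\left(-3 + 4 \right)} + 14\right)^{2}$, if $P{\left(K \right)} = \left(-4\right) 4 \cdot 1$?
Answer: $4$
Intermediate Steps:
$P{\left(K \right)} = -16$ ($P{\left(K \right)} = \left(-16\right) 1 = -16$)
$\left(P{\left(-3 + 4 \right)} + 14\right)^{2} = \left(-16 + 14\right)^{2} = \left(-2\right)^{2} = 4$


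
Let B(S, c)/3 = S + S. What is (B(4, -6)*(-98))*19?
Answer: -44688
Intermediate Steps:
B(S, c) = 6*S (B(S, c) = 3*(S + S) = 3*(2*S) = 6*S)
(B(4, -6)*(-98))*19 = ((6*4)*(-98))*19 = (24*(-98))*19 = -2352*19 = -44688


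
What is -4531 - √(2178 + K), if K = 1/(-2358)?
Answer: -4531 - √1345559426/786 ≈ -4577.7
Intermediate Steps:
K = -1/2358 ≈ -0.00042409
-4531 - √(2178 + K) = -4531 - √(2178 - 1/2358) = -4531 - √(5135723/2358) = -4531 - √1345559426/786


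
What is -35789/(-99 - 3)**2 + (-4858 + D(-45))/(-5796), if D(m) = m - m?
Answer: -207527/79764 ≈ -2.6018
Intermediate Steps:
D(m) = 0
-35789/(-99 - 3)**2 + (-4858 + D(-45))/(-5796) = -35789/(-99 - 3)**2 + (-4858 + 0)/(-5796) = -35789/((-102)**2) - 4858*(-1/5796) = -35789/10404 + 347/414 = -207527/79764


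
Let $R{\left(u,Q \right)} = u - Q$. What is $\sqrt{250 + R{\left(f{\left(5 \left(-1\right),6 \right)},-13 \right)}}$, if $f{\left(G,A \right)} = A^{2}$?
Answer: $\sqrt{299} \approx 17.292$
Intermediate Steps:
$\sqrt{250 + R{\left(f{\left(5 \left(-1\right),6 \right)},-13 \right)}} = \sqrt{250 - \left(-13 - 6^{2}\right)} = \sqrt{250 + \left(36 + 13\right)} = \sqrt{250 + 49} = \sqrt{299}$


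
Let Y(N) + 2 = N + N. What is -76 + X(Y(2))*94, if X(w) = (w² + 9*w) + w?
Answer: 2180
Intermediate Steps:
Y(N) = -2 + 2*N (Y(N) = -2 + (N + N) = -2 + 2*N)
X(w) = w² + 10*w
-76 + X(Y(2))*94 = -76 + ((-2 + 2*2)*(10 + (-2 + 2*2)))*94 = -76 + ((-2 + 4)*(10 + (-2 + 4)))*94 = -76 + (2*(10 + 2))*94 = -76 + (2*12)*94 = -76 + 24*94 = -76 + 2256 = 2180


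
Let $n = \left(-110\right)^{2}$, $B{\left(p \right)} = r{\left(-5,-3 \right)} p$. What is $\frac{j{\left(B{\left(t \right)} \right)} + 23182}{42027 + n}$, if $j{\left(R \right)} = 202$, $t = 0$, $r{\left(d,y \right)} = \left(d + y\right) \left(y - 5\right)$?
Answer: $\frac{23384}{54127} \approx 0.43202$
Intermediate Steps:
$r{\left(d,y \right)} = \left(-5 + y\right) \left(d + y\right)$ ($r{\left(d,y \right)} = \left(d + y\right) \left(-5 + y\right) = \left(-5 + y\right) \left(d + y\right)$)
$B{\left(p \right)} = 64 p$ ($B{\left(p \right)} = \left(\left(-3\right)^{2} - -25 - -15 - -15\right) p = \left(9 + 25 + 15 + 15\right) p = 64 p$)
$n = 12100$
$\frac{j{\left(B{\left(t \right)} \right)} + 23182}{42027 + n} = \frac{202 + 23182}{42027 + 12100} = \frac{23384}{54127}$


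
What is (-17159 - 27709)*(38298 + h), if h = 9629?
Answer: -2150388636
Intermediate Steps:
(-17159 - 27709)*(38298 + h) = (-17159 - 27709)*(38298 + 9629) = -44868*47927 = -2150388636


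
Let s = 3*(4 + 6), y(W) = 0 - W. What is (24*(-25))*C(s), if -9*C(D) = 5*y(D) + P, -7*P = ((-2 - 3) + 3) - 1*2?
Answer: -209200/21 ≈ -9961.9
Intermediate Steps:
P = 4/7 (P = -(((-2 - 3) + 3) - 1*2)/7 = -((-5 + 3) - 2)/7 = -(-2 - 2)/7 = -1/7*(-4) = 4/7 ≈ 0.57143)
y(W) = -W
s = 30 (s = 3*10 = 30)
C(D) = -4/63 + 5*D/9 (C(D) = -(5*(-D) + 4/7)/9 = -(-5*D + 4/7)/9 = -(4/7 - 5*D)/9 = -4/63 + 5*D/9)
(24*(-25))*C(s) = (24*(-25))*(-4/63 + (5/9)*30) = -600*(-4/63 + 50/3) = -600*1046/63 = -209200/21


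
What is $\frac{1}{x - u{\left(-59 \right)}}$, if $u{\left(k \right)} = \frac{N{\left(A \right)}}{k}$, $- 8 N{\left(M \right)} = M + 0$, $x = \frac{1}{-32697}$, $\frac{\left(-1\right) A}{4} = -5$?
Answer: $- \frac{3858246}{163603} \approx -23.583$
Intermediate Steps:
$A = 20$ ($A = \left(-4\right) \left(-5\right) = 20$)
$x = - \frac{1}{32697} \approx -3.0584 \cdot 10^{-5}$
$N{\left(M \right)} = - \frac{M}{8}$ ($N{\left(M \right)} = - \frac{M + 0}{8} = - \frac{M}{8}$)
$u{\left(k \right)} = - \frac{5}{2 k}$ ($u{\left(k \right)} = \frac{\left(- \frac{1}{8}\right) 20}{k} = - \frac{5}{2 k}$)
$\frac{1}{x - u{\left(-59 \right)}} = \frac{1}{- \frac{1}{32697} - - \frac{5}{2 \left(-59\right)}} = \frac{1}{- \frac{1}{32697} - \left(- \frac{5}{2}\right) \left(- \frac{1}{59}\right)} = \frac{1}{- \frac{1}{32697} - \frac{5}{118}} = \frac{1}{- \frac{163603}{3858246}} = - \frac{3858246}{163603}$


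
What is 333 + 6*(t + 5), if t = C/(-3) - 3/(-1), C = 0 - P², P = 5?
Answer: 431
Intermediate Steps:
C = -25 (C = 0 - 1*5² = 0 - 1*25 = 0 - 25 = -25)
t = 34/3 (t = -25/(-3) - 3/(-1) = -25*(-⅓) - 3*(-1) = 25/3 + 3 = 34/3 ≈ 11.333)
333 + 6*(t + 5) = 333 + 6*(34/3 + 5) = 333 + 6*(49/3) = 333 + 98 = 431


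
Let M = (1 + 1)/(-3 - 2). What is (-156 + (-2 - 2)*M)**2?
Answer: 595984/25 ≈ 23839.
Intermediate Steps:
M = -2/5 (M = 2/(-5) = 2*(-1/5) = -2/5 ≈ -0.40000)
(-156 + (-2 - 2)*M)**2 = (-156 + (-2 - 2)*(-2/5))**2 = (-156 - 4*(-2/5))**2 = (-156 + 8/5)**2 = (-772/5)**2 = 595984/25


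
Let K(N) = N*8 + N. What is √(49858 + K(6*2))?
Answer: √49966 ≈ 223.53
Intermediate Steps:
K(N) = 9*N (K(N) = 8*N + N = 9*N)
√(49858 + K(6*2)) = √(49858 + 9*(6*2)) = √(49858 + 9*12) = √(49858 + 108) = √49966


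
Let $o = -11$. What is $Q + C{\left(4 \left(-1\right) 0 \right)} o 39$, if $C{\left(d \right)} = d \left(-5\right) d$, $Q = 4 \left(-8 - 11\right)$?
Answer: $-76$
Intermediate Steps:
$Q = -76$ ($Q = 4 \left(-19\right) = -76$)
$C{\left(d \right)} = - 5 d^{2}$ ($C{\left(d \right)} = - 5 d d = - 5 d^{2}$)
$Q + C{\left(4 \left(-1\right) 0 \right)} o 39 = -76 + - 5 \left(4 \left(-1\right) 0\right)^{2} \left(-11\right) 39 = -76 + - 5 \left(\left(-4\right) 0\right)^{2} \left(-11\right) 39 = -76 + - 5 \cdot 0^{2} \left(-11\right) 39 = -76 + \left(-5\right) 0 \left(-11\right) 39 = -76 + 0 \left(-11\right) 39 = -76 + 0 \cdot 39 = -76 + 0 = -76$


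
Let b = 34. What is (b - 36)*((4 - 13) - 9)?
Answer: 36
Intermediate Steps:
(b - 36)*((4 - 13) - 9) = (34 - 36)*((4 - 13) - 9) = -2*(-9 - 9) = -2*(-18) = 36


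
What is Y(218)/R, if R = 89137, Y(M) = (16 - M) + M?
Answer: 16/89137 ≈ 0.00017950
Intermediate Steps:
Y(M) = 16
Y(218)/R = 16/89137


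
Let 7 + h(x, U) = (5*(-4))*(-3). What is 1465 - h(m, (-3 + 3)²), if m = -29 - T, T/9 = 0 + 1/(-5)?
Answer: 1412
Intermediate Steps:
T = -9/5 (T = 9*(0 + 1/(-5)) = 9*(0 - ⅕) = 9*(-⅕) = -9/5 ≈ -1.8000)
m = -136/5 (m = -29 - 1*(-9/5) = -29 + 9/5 = -136/5 ≈ -27.200)
h(x, U) = 53 (h(x, U) = -7 + (5*(-4))*(-3) = -7 - 20*(-3) = -7 + 60 = 53)
1465 - h(m, (-3 + 3)²) = 1465 - 1*53 = 1465 - 53 = 1412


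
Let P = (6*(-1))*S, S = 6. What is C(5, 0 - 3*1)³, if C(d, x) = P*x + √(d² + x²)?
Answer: (108 + √34)³ ≈ 1.4750e+6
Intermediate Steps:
P = -36 (P = (6*(-1))*6 = -6*6 = -36)
C(d, x) = √(d² + x²) - 36*x (C(d, x) = -36*x + √(d² + x²) = √(d² + x²) - 36*x)
C(5, 0 - 3*1)³ = (√(5² + (0 - 3*1)²) - 36*(0 - 3*1))³ = (√(25 + (0 - 3)²) - 36*(0 - 3))³ = (√(25 + (-3)²) - 36*(-3))³ = (√(25 + 9) + 108)³ = (√34 + 108)³ = (108 + √34)³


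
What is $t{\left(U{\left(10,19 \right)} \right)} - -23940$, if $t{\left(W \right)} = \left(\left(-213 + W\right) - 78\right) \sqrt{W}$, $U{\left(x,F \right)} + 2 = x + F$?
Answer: $23940 - 792 \sqrt{3} \approx 22568.0$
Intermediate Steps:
$U{\left(x,F \right)} = -2 + F + x$ ($U{\left(x,F \right)} = -2 + \left(x + F\right) = -2 + \left(F + x\right) = -2 + F + x$)
$t{\left(W \right)} = \sqrt{W} \left(-291 + W\right)$ ($t{\left(W \right)} = \left(-291 + W\right) \sqrt{W} = \sqrt{W} \left(-291 + W\right)$)
$t{\left(U{\left(10,19 \right)} \right)} - -23940 = \sqrt{-2 + 19 + 10} \left(-291 + \left(-2 + 19 + 10\right)\right) - -23940 = \sqrt{27} \left(-291 + 27\right) + \left(-292 + 24232\right) = 3 \sqrt{3} \left(-264\right) + 23940 = - 792 \sqrt{3} + 23940 = 23940 - 792 \sqrt{3}$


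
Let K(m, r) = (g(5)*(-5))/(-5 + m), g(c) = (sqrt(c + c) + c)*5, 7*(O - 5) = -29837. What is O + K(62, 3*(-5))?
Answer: -1699589/399 - 25*sqrt(10)/57 ≈ -4261.0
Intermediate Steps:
O = -29802/7 (O = 5 + (1/7)*(-29837) = 5 - 29837/7 = -29802/7 ≈ -4257.4)
g(c) = 5*c + 5*sqrt(2)*sqrt(c) (g(c) = (sqrt(2*c) + c)*5 = (sqrt(2)*sqrt(c) + c)*5 = (c + sqrt(2)*sqrt(c))*5 = 5*c + 5*sqrt(2)*sqrt(c))
K(m, r) = (-125 - 25*sqrt(10))/(-5 + m) (K(m, r) = ((5*5 + 5*sqrt(2)*sqrt(5))*(-5))/(-5 + m) = ((25 + 5*sqrt(10))*(-5))/(-5 + m) = (-125 - 25*sqrt(10))/(-5 + m))
O + K(62, 3*(-5)) = -29802/7 + 25*(-5 - sqrt(10))/(-5 + 62) = -29802/7 + 25*(-5 - sqrt(10))/57 = -29802/7 + 25*(1/57)*(-5 - sqrt(10)) = -29802/7 + (-125/57 - 25*sqrt(10)/57) = -1699589/399 - 25*sqrt(10)/57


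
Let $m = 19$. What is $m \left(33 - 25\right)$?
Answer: $152$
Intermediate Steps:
$m \left(33 - 25\right) = 19 \left(33 - 25\right) = 19 \cdot 8 = 152$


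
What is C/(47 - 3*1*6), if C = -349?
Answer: -349/29 ≈ -12.034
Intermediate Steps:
C/(47 - 3*1*6) = -349/(47 - 3*1*6) = -349/(47 - 3*6) = -349/(47 - 18) = -349/29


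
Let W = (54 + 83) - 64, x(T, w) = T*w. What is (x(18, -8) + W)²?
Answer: 5041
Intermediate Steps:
W = 73 (W = 137 - 64 = 73)
(x(18, -8) + W)² = (18*(-8) + 73)² = (-144 + 73)² = (-71)² = 5041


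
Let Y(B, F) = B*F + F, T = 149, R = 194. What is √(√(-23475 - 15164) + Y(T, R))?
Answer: √(29100 + I*√38639) ≈ 170.59 + 0.5761*I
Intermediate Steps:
Y(B, F) = F + B*F
√(√(-23475 - 15164) + Y(T, R)) = √(√(-23475 - 15164) + 194*(1 + 149)) = √(√(-38639) + 194*150) = √(I*√38639 + 29100) = √(29100 + I*√38639)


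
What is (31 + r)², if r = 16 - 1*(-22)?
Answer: 4761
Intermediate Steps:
r = 38 (r = 16 + 22 = 38)
(31 + r)² = (31 + 38)² = 69² = 4761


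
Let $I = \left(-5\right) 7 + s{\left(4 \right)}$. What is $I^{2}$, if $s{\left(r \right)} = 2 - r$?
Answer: $1369$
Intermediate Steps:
$I = -37$ ($I = \left(-5\right) 7 + \left(2 - 4\right) = -35 + \left(2 - 4\right) = -35 - 2 = -37$)
$I^{2} = \left(-37\right)^{2} = 1369$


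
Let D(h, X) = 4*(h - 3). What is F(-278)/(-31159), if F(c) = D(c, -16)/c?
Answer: -562/4331101 ≈ -0.00012976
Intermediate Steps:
D(h, X) = -12 + 4*h (D(h, X) = 4*(-3 + h) = -12 + 4*h)
F(c) = (-12 + 4*c)/c
F(-278)/(-31159) = (4 - 12/(-278))/(-31159) = (4 - 12*(-1/278))*(-1/31159) = (4 + 6/139)*(-1/31159) = (562/139)*(-1/31159) = -562/4331101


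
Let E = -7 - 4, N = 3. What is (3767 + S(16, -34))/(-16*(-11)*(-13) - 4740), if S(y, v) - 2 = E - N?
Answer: -3755/7028 ≈ -0.53429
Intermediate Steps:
E = -11
S(y, v) = -12 (S(y, v) = 2 + (-11 - 1*3) = 2 + (-11 - 3) = 2 - 14 = -12)
(3767 + S(16, -34))/(-16*(-11)*(-13) - 4740) = (3767 - 12)/(-16*(-11)*(-13) - 4740) = 3755/(176*(-13) - 4740) = 3755/(-2288 - 4740) = 3755/(-7028) = 3755*(-1/7028) = -3755/7028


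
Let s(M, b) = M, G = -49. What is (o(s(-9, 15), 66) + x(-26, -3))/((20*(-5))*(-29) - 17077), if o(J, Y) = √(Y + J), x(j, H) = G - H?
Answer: 46/14177 - √57/14177 ≈ 0.0027122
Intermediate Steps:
x(j, H) = -49 - H
o(J, Y) = √(J + Y)
(o(s(-9, 15), 66) + x(-26, -3))/((20*(-5))*(-29) - 17077) = (√(-9 + 66) + (-49 - 1*(-3)))/((20*(-5))*(-29) - 17077) = (√57 + (-49 + 3))/(-100*(-29) - 17077) = (√57 - 46)/(2900 - 17077) = (-46 + √57)/(-14177) = (-46 + √57)*(-1/14177) = 46/14177 - √57/14177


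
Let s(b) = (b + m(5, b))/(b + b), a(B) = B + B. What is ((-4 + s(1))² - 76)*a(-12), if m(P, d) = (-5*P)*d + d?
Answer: -3942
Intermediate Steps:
a(B) = 2*B
m(P, d) = d - 5*P*d (m(P, d) = -5*P*d + d = d - 5*P*d)
s(b) = -23/2 (s(b) = (b + b*(1 - 5*5))/(b + b) = (b + b*(1 - 25))/((2*b)) = (b + b*(-24))*(1/(2*b)) = (b - 24*b)*(1/(2*b)) = (-23*b)*(1/(2*b)) = -23/2)
((-4 + s(1))² - 76)*a(-12) = ((-4 - 23/2)² - 76)*(2*(-12)) = ((-31/2)² - 76)*(-24) = (961/4 - 76)*(-24) = (657/4)*(-24) = -3942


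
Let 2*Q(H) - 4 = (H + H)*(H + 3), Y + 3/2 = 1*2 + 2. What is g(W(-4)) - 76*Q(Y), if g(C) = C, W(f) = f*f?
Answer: -1181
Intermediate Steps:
Y = 5/2 (Y = -3/2 + (1*2 + 2) = -3/2 + (2 + 2) = -3/2 + 4 = 5/2 ≈ 2.5000)
W(f) = f**2
Q(H) = 2 + H*(3 + H) (Q(H) = 2 + ((H + H)*(H + 3))/2 = 2 + ((2*H)*(3 + H))/2 = 2 + (2*H*(3 + H))/2 = 2 + H*(3 + H))
g(W(-4)) - 76*Q(Y) = (-4)**2 - 76*(2 + (5/2)**2 + 3*(5/2)) = 16 - 76*(2 + 25/4 + 15/2) = 16 - 76*63/4 = 16 - 1197 = -1181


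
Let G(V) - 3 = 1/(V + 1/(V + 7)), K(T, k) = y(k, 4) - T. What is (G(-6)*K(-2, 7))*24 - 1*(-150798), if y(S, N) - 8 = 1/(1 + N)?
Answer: 3787086/25 ≈ 1.5148e+5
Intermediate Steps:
y(S, N) = 8 + 1/(1 + N)
K(T, k) = 41/5 - T (K(T, k) = (9 + 8*4)/(1 + 4) - T = (9 + 32)/5 - T = (1/5)*41 - T = 41/5 - T)
G(V) = 3 + 1/(V + 1/(7 + V)) (G(V) = 3 + 1/(V + 1/(V + 7)) = 3 + 1/(V + 1/(7 + V)))
(G(-6)*K(-2, 7))*24 - 1*(-150798) = (((10 + 3*(-6)**2 + 22*(-6))/(1 + (-6)**2 + 7*(-6)))*(41/5 - 1*(-2)))*24 - 1*(-150798) = (((10 + 3*36 - 132)/(1 + 36 - 42))*(41/5 + 2))*24 + 150798 = (((10 + 108 - 132)/(-5))*(51/5))*24 + 150798 = (-1/5*(-14)*(51/5))*24 + 150798 = ((14/5)*(51/5))*24 + 150798 = (714/25)*24 + 150798 = 17136/25 + 150798 = 3787086/25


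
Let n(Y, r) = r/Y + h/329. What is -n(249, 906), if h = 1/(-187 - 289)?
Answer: -47294325/12998132 ≈ -3.6385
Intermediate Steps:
h = -1/476 (h = 1/(-476) = -1/476 ≈ -0.0021008)
n(Y, r) = -1/156604 + r/Y (n(Y, r) = r/Y - 1/476/329 = r/Y - 1/476*1/329 = r/Y - 1/156604 = -1/156604 + r/Y)
-n(249, 906) = -(906 - 1/156604*249)/249 = -(906 - 249/156604)/249 = -141882975/(249*156604) = -1*47294325/12998132 = -47294325/12998132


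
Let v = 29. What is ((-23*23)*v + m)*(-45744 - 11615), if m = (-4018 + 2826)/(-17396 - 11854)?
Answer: 12869152941911/14625 ≈ 8.7994e+8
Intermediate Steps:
m = 596/14625 (m = -1192/(-29250) = -1192*(-1/29250) = 596/14625 ≈ 0.040752)
((-23*23)*v + m)*(-45744 - 11615) = (-23*23*29 + 596/14625)*(-45744 - 11615) = (-529*29 + 596/14625)*(-57359) = (-15341 + 596/14625)*(-57359) = -224361529/14625*(-57359) = 12869152941911/14625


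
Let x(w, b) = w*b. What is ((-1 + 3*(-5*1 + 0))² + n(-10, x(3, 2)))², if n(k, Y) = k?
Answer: 60516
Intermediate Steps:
x(w, b) = b*w
((-1 + 3*(-5*1 + 0))² + n(-10, x(3, 2)))² = ((-1 + 3*(-5*1 + 0))² - 10)² = ((-1 + 3*(-5 + 0))² - 10)² = ((-1 + 3*(-5))² - 10)² = ((-1 - 15)² - 10)² = ((-16)² - 10)² = (256 - 10)² = 246² = 60516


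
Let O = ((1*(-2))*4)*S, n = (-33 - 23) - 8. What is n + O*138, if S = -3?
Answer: 3248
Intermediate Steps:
n = -64 (n = -56 - 8 = -64)
O = 24 (O = ((1*(-2))*4)*(-3) = -2*4*(-3) = -8*(-3) = 24)
n + O*138 = -64 + 24*138 = -64 + 3312 = 3248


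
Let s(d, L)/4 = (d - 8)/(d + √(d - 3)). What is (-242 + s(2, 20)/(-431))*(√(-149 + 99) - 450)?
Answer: 2*(90 - I*√2)*(260731 + 12*I)/431 ≈ 1.0889e+5 - 1706.0*I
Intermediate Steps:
s(d, L) = 4*(-8 + d)/(d + √(-3 + d)) (s(d, L) = 4*((d - 8)/(d + √(d - 3))) = 4*((-8 + d)/(d + √(-3 + d))) = 4*(-8 + d)/(d + √(-3 + d)))
(-242 + s(2, 20)/(-431))*(√(-149 + 99) - 450) = (-242 + (4*(-8 + 2)/(2 + √(-3 + 2)))/(-431))*(√(-149 + 99) - 450) = (-242 + (4*(-6)/(2 + √(-1)))*(-1/431))*(√(-50) - 450) = (-242 + (4*(-6)/(2 + I))*(-1/431))*(5*I*√2 - 450) = (-242 + (4*((2 - I)/5)*(-6))*(-1/431))*(-450 + 5*I*√2) = (-242 + (-48/5 + 24*I/5)*(-1/431))*(-450 + 5*I*√2) = (-242 + (48/2155 - 24*I/2155))*(-450 + 5*I*√2) = (-521462/2155 - 24*I/2155)*(-450 + 5*I*√2) = (-450 + 5*I*√2)*(-521462/2155 - 24*I/2155)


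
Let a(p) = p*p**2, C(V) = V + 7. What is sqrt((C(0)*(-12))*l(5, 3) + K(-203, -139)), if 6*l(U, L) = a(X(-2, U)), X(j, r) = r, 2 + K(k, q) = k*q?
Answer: sqrt(26465) ≈ 162.68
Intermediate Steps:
K(k, q) = -2 + k*q
C(V) = 7 + V
a(p) = p**3
l(U, L) = U**3/6
sqrt((C(0)*(-12))*l(5, 3) + K(-203, -139)) = sqrt(((7 + 0)*(-12))*((1/6)*5**3) + (-2 - 203*(-139))) = sqrt((7*(-12))*((1/6)*125) + (-2 + 28217)) = sqrt(-84*125/6 + 28215) = sqrt(-1750 + 28215) = sqrt(26465)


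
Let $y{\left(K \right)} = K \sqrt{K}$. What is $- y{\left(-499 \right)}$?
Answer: $499 i \sqrt{499} \approx 11147.0 i$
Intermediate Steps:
$y{\left(K \right)} = K^{\frac{3}{2}}$
$- y{\left(-499 \right)} = - \left(-499\right)^{\frac{3}{2}} = - \left(-499\right) i \sqrt{499} = 499 i \sqrt{499}$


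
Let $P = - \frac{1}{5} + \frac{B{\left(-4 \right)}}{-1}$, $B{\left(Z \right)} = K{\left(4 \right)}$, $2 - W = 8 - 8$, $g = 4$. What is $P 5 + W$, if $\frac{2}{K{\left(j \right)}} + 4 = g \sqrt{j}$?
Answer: $- \frac{3}{2} \approx -1.5$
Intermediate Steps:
$W = 2$ ($W = 2 - \left(8 - 8\right) = 2 - 0 = 2 + 0 = 2$)
$K{\left(j \right)} = \frac{2}{-4 + 4 \sqrt{j}}$
$B{\left(Z \right)} = \frac{1}{2}$ ($B{\left(Z \right)} = \frac{1}{2 \left(-1 + \sqrt{4}\right)} = \frac{1}{2 \left(-1 + 2\right)} = \frac{1}{2 \cdot 1} = \frac{1}{2} \cdot 1 = \frac{1}{2}$)
$P = - \frac{7}{10}$ ($P = - \frac{1}{5} + \frac{1}{2 \left(-1\right)} = \left(-1\right) \frac{1}{5} + \frac{1}{2} \left(-1\right) = - \frac{1}{5} - \frac{1}{2} = - \frac{7}{10} \approx -0.7$)
$P 5 + W = \left(- \frac{7}{10}\right) 5 + 2 = - \frac{7}{2} + 2 = - \frac{3}{2}$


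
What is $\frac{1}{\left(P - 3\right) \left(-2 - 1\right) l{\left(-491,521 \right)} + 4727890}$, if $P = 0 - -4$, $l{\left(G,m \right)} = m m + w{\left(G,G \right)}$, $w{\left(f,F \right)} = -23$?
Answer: $\frac{1}{3913636} \approx 2.5552 \cdot 10^{-7}$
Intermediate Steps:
$l{\left(G,m \right)} = -23 + m^{2}$ ($l{\left(G,m \right)} = m m - 23 = m^{2} - 23 = -23 + m^{2}$)
$P = 4$ ($P = 0 + 4 = 4$)
$\frac{1}{\left(P - 3\right) \left(-2 - 1\right) l{\left(-491,521 \right)} + 4727890} = \frac{1}{\left(4 - 3\right) \left(-2 - 1\right) \left(-23 + 521^{2}\right) + 4727890} = \frac{1}{1 \left(-3\right) \left(-23 + 271441\right) + 4727890} = \frac{1}{\left(-3\right) 271418 + 4727890} = \frac{1}{-814254 + 4727890} = \frac{1}{3913636}$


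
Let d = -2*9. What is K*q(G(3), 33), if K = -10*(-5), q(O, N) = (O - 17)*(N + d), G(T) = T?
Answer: -10500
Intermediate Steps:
d = -18
q(O, N) = (-18 + N)*(-17 + O) (q(O, N) = (O - 17)*(N - 18) = (-17 + O)*(-18 + N) = (-18 + N)*(-17 + O))
K = 50
K*q(G(3), 33) = 50*(306 - 18*3 - 17*33 + 33*3) = 50*(306 - 54 - 561 + 99) = 50*(-210) = -10500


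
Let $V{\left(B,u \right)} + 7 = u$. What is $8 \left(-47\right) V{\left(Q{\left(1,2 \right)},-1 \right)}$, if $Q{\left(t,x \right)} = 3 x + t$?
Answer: $3008$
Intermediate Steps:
$Q{\left(t,x \right)} = t + 3 x$
$V{\left(B,u \right)} = -7 + u$
$8 \left(-47\right) V{\left(Q{\left(1,2 \right)},-1 \right)} = 8 \left(-47\right) \left(-7 - 1\right) = \left(-376\right) \left(-8\right) = 3008$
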